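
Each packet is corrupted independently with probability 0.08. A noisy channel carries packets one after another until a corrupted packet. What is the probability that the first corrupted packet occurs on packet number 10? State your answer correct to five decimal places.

0.03777

Geometric (trials to first success), p = 0.08.
P(Y = 10) = (1−p)^9 · p = 0.47216 · 0.08 = 0.0377729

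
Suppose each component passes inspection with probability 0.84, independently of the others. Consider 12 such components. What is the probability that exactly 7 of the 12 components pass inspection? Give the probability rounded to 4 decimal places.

0.0245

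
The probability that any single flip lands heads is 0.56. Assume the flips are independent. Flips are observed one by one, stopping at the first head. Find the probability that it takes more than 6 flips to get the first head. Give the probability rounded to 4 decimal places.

0.0073

Y = number of flips to the first success; geometric, p = 0.56.
P(Y > 6) = P(first 6 all fail) = (1−p)^6 = 0.007256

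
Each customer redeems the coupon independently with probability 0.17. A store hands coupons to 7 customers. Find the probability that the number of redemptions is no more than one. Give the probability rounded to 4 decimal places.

0.6604

X ~ Binomial(7, 0.17); P(X ≤ 1) = Σ C(7,k) p^k (1−p)^(7−k) over k:
  k=0: C(7,0)·0.17^0·0.83^7 = 0.271361
  k=1: C(7,1)·0.17^1·0.83^6 = 0.389059
Total = 0.660420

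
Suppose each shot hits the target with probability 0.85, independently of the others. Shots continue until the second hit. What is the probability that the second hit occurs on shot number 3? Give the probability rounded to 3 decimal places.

Y = trial on which the second success occurs; negative binomial, r=2, p=0.85.
P(Y=3) = C(2,1) · p^2 · (1−p)^1
= 2 · 0.7225 · 0.15 = 0.21675

0.217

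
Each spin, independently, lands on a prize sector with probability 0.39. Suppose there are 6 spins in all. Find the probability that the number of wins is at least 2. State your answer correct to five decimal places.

0.75084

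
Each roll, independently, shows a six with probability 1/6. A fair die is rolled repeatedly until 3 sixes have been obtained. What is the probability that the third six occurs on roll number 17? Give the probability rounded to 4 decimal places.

0.0433

Y = trial on which the third success occurs; negative binomial, r=3, p=0.166667.
P(Y=17) = C(16,2) · p^3 · (1−p)^14
= 120 · 0.0046296 · 0.077887 = 0.043270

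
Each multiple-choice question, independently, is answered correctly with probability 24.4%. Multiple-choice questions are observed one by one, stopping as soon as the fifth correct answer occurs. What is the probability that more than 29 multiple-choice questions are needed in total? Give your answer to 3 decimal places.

0.130

Needing more than 29 multiple-choice questions ⇔ fewer than 5 successes in the first 29. With X ~ Binomial(29, 0.244), P(Y > 29) = P(X ≤ 4).
  k=0: C(29,0)·0.244^0·0.756^29 = 0.00030
  k=1: C(29,1)·0.244^1·0.756^28 = 0.00281
  k=2: C(29,2)·0.244^2·0.756^27 = 0.01269
  k=3: C(29,3)·0.244^3·0.756^26 = 0.03686
  k=4: C(29,4)·0.244^4·0.756^25 = 0.07732
P(X ≤ 4) = 0.12997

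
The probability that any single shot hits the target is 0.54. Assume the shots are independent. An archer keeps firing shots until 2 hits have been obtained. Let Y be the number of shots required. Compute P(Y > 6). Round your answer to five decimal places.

Needing more than 6 shots ⇔ fewer than 2 successes in the first 6. With X ~ Binomial(6, 0.54), P(Y > 6) = P(X ≤ 1).
  k=0: C(6,0)·0.54^0·0.46^6 = 0.0094743
  k=1: C(6,1)·0.54^1·0.46^5 = 0.0667320
P(X ≤ 1) = 0.0762063

0.07621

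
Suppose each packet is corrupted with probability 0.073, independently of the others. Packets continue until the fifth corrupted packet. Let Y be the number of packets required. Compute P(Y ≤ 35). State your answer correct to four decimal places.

Finishing within 35 packets ⇔ at least 5 successes in the first 35. With X ~ Binomial(35, 0.073), P(Y ≤ 35) = 1 − P(X ≤ 4).
  k=0: C(35,0)·0.073^0·0.927^35 = 0.070435
  k=1: C(35,1)·0.073^1·0.927^34 = 0.194134
  k=2: C(35,2)·0.073^2·0.927^33 = 0.259893
  k=3: C(35,3)·0.073^3·0.927^32 = 0.225128
  k=4: C(35,4)·0.073^4·0.927^31 = 0.141828
1 − 0.891418 = 0.108582

0.1086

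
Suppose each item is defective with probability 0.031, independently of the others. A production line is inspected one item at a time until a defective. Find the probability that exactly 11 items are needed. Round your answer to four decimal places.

0.0226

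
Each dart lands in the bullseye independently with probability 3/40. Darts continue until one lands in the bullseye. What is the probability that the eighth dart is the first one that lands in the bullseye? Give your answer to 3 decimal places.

0.043

Geometric (trials to first success), p = 0.075.
P(Y = 8) = (1−p)^7 · p = 0.57942 · 0.075 = 0.04346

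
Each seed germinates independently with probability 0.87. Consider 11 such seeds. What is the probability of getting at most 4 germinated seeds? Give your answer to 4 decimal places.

0.0001

X ~ Binomial(11, 0.87); P(X ≤ 4) = Σ C(11,k) p^k (1−p)^(11−k) over k:
  k=0: C(11,0)·0.87^0·0.13^11 = 0.000000
  k=1: C(11,1)·0.87^1·0.13^10 = 0.000000
  k=2: C(11,2)·0.87^2·0.13^9 = 0.000000
  k=3: C(11,3)·0.87^3·0.13^8 = 0.000009
  k=4: C(11,4)·0.87^4·0.13^7 = 0.000119
Total = 0.000128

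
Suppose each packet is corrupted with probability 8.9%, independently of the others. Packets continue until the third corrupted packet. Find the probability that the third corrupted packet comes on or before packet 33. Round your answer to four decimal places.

Finishing within 33 packets ⇔ at least 3 successes in the first 33. With X ~ Binomial(33, 0.089), P(Y ≤ 33) = 1 − P(X ≤ 2).
  k=0: C(33,0)·0.089^0·0.911^33 = 0.046143
  k=1: C(33,1)·0.089^1·0.911^32 = 0.148762
  k=2: C(33,2)·0.089^2·0.911^31 = 0.232532
1 − 0.427438 = 0.572562

0.5726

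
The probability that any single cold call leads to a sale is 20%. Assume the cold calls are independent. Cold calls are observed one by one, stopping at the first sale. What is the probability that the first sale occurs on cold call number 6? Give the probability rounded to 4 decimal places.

Geometric (trials to first success), p = 0.20.
P(Y = 6) = (1−p)^5 · p = 0.32768 · 0.20 = 0.065536

0.0655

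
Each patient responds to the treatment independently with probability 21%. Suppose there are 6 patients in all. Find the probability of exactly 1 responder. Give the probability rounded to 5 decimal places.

X ~ Binomial(n=6, p=0.21).
P(X=1) = C(6,1) · p^1 · (1−p)^5
= 6 · 0.21 · 0.30771 = 0.3877091

0.38771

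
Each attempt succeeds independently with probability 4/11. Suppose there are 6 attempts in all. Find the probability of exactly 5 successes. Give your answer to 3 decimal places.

X ~ Binomial(n=6, p=0.363636).
P(X=5) = C(6,5) · p^5 · (1−p)^1
= 6 · 0.0063582 · 0.63636 = 0.02428

0.024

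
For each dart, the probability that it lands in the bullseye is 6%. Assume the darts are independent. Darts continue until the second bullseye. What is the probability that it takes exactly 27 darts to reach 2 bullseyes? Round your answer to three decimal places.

Y = trial on which the second success occurs; negative binomial, r=2, p=0.06.
P(Y=27) = C(26,1) · p^2 · (1−p)^25
= 26 · 0.0036 · 0.21291 = 0.01993

0.020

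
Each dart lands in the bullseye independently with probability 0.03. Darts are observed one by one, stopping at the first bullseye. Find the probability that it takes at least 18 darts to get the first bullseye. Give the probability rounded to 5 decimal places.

Y = number of darts to the first success; geometric, p = 0.03.
P(Y > 17) = P(first 17 all fail) = (1−p)^17 = 0.5958260

0.59583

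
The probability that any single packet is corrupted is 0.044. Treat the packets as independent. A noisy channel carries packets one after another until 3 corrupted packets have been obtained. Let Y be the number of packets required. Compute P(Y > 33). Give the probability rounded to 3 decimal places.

0.824

Needing more than 33 packets ⇔ fewer than 3 successes in the first 33. With X ~ Binomial(33, 0.044), P(Y > 33) = P(X ≤ 2).
  k=0: C(33,0)·0.044^0·0.956^33 = 0.22652
  k=1: C(33,1)·0.044^1·0.956^32 = 0.34405
  k=2: C(33,2)·0.044^2·0.956^31 = 0.25336
P(X ≤ 2) = 0.82393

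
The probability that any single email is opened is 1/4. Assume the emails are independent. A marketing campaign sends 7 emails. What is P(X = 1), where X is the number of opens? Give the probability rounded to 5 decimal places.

0.31146

X ~ Binomial(n=7, p=0.25).
P(X=1) = C(7,1) · p^1 · (1−p)^6
= 7 · 0.25 · 0.17798 = 0.3114624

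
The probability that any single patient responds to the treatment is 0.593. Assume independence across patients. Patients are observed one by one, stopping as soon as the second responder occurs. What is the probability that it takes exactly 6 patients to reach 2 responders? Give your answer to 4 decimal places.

Y = trial on which the second success occurs; negative binomial, r=2, p=0.593.
P(Y=6) = C(5,1) · p^2 · (1−p)^4
= 5 · 0.35165 · 0.02744 = 0.048246

0.0482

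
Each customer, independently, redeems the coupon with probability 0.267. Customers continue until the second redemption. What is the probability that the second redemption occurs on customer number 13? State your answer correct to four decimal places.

Y = trial on which the second success occurs; negative binomial, r=2, p=0.267.
P(Y=13) = C(12,1) · p^2 · (1−p)^11
= 12 · 0.071289 · 0.03282 = 0.028077

0.0281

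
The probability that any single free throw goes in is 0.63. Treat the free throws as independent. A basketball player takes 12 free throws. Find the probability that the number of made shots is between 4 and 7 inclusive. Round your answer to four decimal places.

0.4666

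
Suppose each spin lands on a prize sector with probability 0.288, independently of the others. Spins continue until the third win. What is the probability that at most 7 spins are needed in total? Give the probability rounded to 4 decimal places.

0.3259

Finishing within 7 spins ⇔ at least 3 successes in the first 7. With X ~ Binomial(7, 0.288), P(Y ≤ 7) = 1 − P(X ≤ 2).
  k=0: C(7,0)·0.288^0·0.712^7 = 0.092760
  k=1: C(7,1)·0.288^1·0.712^6 = 0.262646
  k=2: C(7,2)·0.288^2·0.712^5 = 0.318716
1 − 0.674122 = 0.325878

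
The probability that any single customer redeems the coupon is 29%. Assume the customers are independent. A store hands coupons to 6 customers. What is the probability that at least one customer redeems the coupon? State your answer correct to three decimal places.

0.872

P(at least one) = 1 − P(none) = 1 − (1 − 0.29)^6
= 1 − 0.12810 = 0.87190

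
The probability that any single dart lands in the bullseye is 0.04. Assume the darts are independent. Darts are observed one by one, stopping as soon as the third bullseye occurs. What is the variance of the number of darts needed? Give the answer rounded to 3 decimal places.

1800.000

Y = total darts until the third success; negative binomial with r=3, p=0.04.
Var(Y) = r(1−p)/p² = 3·0.96 / 0.04² = 1800.00000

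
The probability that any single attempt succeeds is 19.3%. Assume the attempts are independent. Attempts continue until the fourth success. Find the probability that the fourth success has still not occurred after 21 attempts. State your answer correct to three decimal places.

Needing more than 21 attempts ⇔ fewer than 4 successes in the first 21. With X ~ Binomial(21, 0.193), P(Y > 21) = P(X ≤ 3).
  k=0: C(21,0)·0.193^0·0.807^21 = 0.01108
  k=1: C(21,1)·0.193^1·0.807^20 = 0.05562
  k=2: C(21,2)·0.193^2·0.807^19 = 0.13302
  k=3: C(21,3)·0.193^3·0.807^18 = 0.20149
P(X ≤ 3) = 0.40121

0.401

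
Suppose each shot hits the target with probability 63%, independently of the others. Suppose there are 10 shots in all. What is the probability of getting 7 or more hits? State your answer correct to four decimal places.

0.4600

X ~ Binomial(10, 0.63); P(X ≥ 7) = Σ C(10,k) p^k (1−p)^(10−k) over k:
  k=7: C(10,7)·0.63^7·0.37^3 = 0.239425
  k=8: C(10,8)·0.63^8·0.37^2 = 0.152876
  k=9: C(10,9)·0.63^9·0.37^1 = 0.057845
  k=10: C(10,10)·0.63^10·0.37^0 = 0.009849
Total = 0.459996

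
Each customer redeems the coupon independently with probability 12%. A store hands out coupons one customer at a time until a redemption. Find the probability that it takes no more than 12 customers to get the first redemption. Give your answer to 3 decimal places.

0.784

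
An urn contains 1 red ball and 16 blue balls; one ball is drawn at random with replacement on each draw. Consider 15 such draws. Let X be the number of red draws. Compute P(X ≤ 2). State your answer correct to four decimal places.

0.9456

X ~ Binomial(15, 0.058824); P(X ≤ 2) = Σ C(15,k) p^k (1−p)^(15−k) over k:
  k=0: C(15,0)·0.058824^0·0.941176^15 = 0.402778
  k=1: C(15,1)·0.058824^1·0.941176^14 = 0.377605
  k=2: C(15,2)·0.058824^2·0.941176^13 = 0.165202
Total = 0.945585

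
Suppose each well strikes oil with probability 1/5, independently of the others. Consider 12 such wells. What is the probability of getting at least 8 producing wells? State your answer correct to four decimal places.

X ~ Binomial(12, 0.20); P(X ≥ 8) = Σ C(12,k) p^k (1−p)^(12−k) over k:
  k=8: C(12,8)·0.20^8·0.80^4 = 0.000519
  k=9: C(12,9)·0.20^9·0.80^3 = 0.000058
  k=10: C(12,10)·0.20^10·0.80^2 = 0.000004
  k=11: C(12,11)·0.20^11·0.80^1 = 0.000000
  k=12: C(12,12)·0.20^12·0.80^0 = 0.000000
Total = 0.000581

0.0006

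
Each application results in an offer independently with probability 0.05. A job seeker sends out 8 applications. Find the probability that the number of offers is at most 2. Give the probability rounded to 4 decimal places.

X ~ Binomial(8, 0.05); P(X ≤ 2) = Σ C(8,k) p^k (1−p)^(8−k) over k:
  k=0: C(8,0)·0.05^0·0.95^8 = 0.663420
  k=1: C(8,1)·0.05^1·0.95^7 = 0.279335
  k=2: C(8,2)·0.05^2·0.95^6 = 0.051456
Total = 0.994212

0.9942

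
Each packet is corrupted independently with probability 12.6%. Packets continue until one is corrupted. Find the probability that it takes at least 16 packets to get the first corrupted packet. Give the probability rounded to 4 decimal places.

Y = number of packets to the first success; geometric, p = 0.126.
P(Y > 15) = P(first 15 all fail) = (1−p)^15 = 0.132639

0.1326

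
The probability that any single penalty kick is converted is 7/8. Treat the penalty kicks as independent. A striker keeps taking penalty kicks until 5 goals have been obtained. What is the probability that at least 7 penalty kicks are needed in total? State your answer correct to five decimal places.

0.16652

Needing more than 6 penalty kicks ⇔ fewer than 5 successes in the first 6. With X ~ Binomial(6, 0.875), P(Y > 6) = P(X ≤ 4).
  k=0: C(6,0)·0.875^0·0.125^6 = 0.0000038
  k=1: C(6,1)·0.875^1·0.125^5 = 0.0001602
  k=2: C(6,2)·0.875^2·0.125^4 = 0.0028038
  k=3: C(6,3)·0.875^3·0.125^3 = 0.0261688
  k=4: C(6,4)·0.875^4·0.125^2 = 0.1373863
P(X ≤ 4) = 0.1665230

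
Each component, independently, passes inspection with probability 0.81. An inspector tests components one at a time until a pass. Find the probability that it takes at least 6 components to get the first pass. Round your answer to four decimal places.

0.0002

Y = number of components to the first success; geometric, p = 0.81.
P(Y > 5) = P(first 5 all fail) = (1−p)^5 = 0.000248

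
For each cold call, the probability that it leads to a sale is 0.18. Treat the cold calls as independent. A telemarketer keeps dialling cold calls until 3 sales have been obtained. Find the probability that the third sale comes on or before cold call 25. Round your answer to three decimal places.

0.853

Finishing within 25 cold calls ⇔ at least 3 successes in the first 25. With X ~ Binomial(25, 0.18), P(Y ≤ 25) = 1 − P(X ≤ 2).
  k=0: C(25,0)·0.18^0·0.82^25 = 0.00700
  k=1: C(25,1)·0.18^1·0.82^24 = 0.03844
  k=2: C(25,2)·0.18^2·0.82^23 = 0.10125
1 − 0.14669 = 0.85331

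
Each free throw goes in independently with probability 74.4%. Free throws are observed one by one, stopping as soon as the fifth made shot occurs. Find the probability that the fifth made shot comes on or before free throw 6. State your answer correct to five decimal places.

Finishing within 6 free throws ⇔ at least 5 successes in the first 6. With X ~ Binomial(6, 0.744), P(Y ≤ 6) = 1 − P(X ≤ 4).
  k=0: C(6,0)·0.744^0·0.256^6 = 0.0002815
  k=1: C(6,1)·0.744^1·0.256^5 = 0.0049082
  k=2: C(6,2)·0.744^2·0.256^4 = 0.0356613
  k=3: C(6,3)·0.744^3·0.256^3 = 0.1381875
  k=4: C(6,4)·0.744^4·0.256^2 = 0.3012055
1 − 0.4802440 = 0.5197560

0.51976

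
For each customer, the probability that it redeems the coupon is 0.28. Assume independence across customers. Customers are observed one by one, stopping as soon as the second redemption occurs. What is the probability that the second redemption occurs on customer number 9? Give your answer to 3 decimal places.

0.063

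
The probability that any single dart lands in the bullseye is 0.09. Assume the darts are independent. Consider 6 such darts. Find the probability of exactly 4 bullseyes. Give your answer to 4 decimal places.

0.0008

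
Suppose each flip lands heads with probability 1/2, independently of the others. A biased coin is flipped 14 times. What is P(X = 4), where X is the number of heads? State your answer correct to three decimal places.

0.061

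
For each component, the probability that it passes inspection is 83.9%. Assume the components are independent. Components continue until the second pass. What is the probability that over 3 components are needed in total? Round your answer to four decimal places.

Needing more than 3 components ⇔ fewer than 2 successes in the first 3. With X ~ Binomial(3, 0.839), P(Y > 3) = P(X ≤ 1).
  k=0: C(3,0)·0.839^0·0.161^3 = 0.004173
  k=1: C(3,1)·0.839^1·0.161^2 = 0.065243
P(X ≤ 1) = 0.069416

0.0694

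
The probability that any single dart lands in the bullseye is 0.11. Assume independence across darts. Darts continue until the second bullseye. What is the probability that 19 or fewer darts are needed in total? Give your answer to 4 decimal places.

0.6342

Finishing within 19 darts ⇔ at least 2 successes in the first 19. With X ~ Binomial(19, 0.11), P(Y ≤ 19) = 1 − P(X ≤ 1).
  k=0: C(19,0)·0.11^0·0.89^19 = 0.109247
  k=1: C(19,1)·0.11^1·0.89^18 = 0.256547
1 − 0.365794 = 0.634206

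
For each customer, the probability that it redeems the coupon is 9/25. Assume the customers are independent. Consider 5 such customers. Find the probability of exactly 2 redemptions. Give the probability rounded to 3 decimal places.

0.340

X ~ Binomial(n=5, p=0.36).
P(X=2) = C(5,2) · p^2 · (1−p)^3
= 10 · 0.1296 · 0.26214 = 0.33974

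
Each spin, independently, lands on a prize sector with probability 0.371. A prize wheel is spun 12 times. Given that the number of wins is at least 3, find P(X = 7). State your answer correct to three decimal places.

X ~ Binomial(12, 0.371). Want P(X=7 | X≥3) = P(X=7) / P(X≥3).
P(X=7) = C(12,7)·0.371^7·0.629^5 = 0.07544
P(X≥3) = 1 − 0.00384 − 0.02715 − 0.08806 = 0.88095
Ratio = 0.07544 / 0.88095 = 0.08563

0.086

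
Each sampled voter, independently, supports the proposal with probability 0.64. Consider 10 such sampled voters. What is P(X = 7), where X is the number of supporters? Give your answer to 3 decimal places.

X ~ Binomial(n=10, p=0.64).
P(X=7) = C(10,7) · p^7 · (1−p)^3
= 120 · 0.04398 · 0.046656 = 0.24623

0.246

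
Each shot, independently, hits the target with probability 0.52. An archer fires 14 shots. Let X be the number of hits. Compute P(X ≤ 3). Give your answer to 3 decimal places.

0.020

X ~ Binomial(14, 0.52); P(X ≤ 3) = Σ C(14,k) p^k (1−p)^(14−k) over k:
  k=0: C(14,0)·0.52^0·0.48^14 = 0.00003
  k=1: C(14,1)·0.52^1·0.48^13 = 0.00052
  k=2: C(14,2)·0.52^2·0.48^12 = 0.00368
  k=3: C(14,3)·0.52^3·0.48^11 = 0.01595
Total = 0.02019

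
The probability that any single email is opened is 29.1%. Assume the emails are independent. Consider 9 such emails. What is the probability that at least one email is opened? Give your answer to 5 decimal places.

0.95473

P(at least one) = 1 − P(none) = 1 − (1 − 0.291)^9
= 1 − 0.0452706 = 0.9547294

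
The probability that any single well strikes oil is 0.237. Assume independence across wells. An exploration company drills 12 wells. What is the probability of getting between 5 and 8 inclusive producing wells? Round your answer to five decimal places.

0.13173

X ~ Binomial(12, 0.237); P(5 ≤ X ≤ 8) = Σ C(12,k) p^k (1−p)^(12−k) over k:
  k=5: C(12,5)·0.237^5·0.763^7 = 0.0891536
  k=6: C(12,6)·0.237^6·0.763^6 = 0.0323079
  k=7: C(12,7)·0.237^7·0.763^5 = 0.0086017
  k=8: C(12,8)·0.237^8·0.763^4 = 0.0016699
Total = 0.1317331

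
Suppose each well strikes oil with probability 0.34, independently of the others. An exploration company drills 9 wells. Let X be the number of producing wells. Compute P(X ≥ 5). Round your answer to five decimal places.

X ~ Binomial(9, 0.34); P(X ≥ 5) = Σ C(9,k) p^k (1−p)^(9−k) over k:
  k=5: C(9,5)·0.34^5·0.66^4 = 0.1086278
  k=6: C(9,6)·0.34^6·0.66^3 = 0.0373065
  k=7: C(9,7)·0.34^7·0.66^2 = 0.0082365
  k=8: C(9,8)·0.34^8·0.66^1 = 0.0010608
  k=9: C(9,9)·0.34^9·0.66^0 = 0.0000607
Total = 0.1552923

0.15529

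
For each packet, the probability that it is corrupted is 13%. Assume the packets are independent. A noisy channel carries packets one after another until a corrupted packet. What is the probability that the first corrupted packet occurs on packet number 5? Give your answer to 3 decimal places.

0.074

Geometric (trials to first success), p = 0.13.
P(Y = 5) = (1−p)^4 · p = 0.5729 · 0.13 = 0.07448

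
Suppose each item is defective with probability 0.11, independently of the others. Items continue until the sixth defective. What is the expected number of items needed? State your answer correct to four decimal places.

54.5455

Y = total items until the sixth success; negative binomial with r=6, p=0.11.
E[Y] = r / p = 6 / 0.11 = 54.545455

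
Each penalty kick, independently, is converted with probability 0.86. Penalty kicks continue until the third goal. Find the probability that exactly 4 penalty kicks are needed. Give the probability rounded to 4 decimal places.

0.2671

Y = trial on which the third success occurs; negative binomial, r=3, p=0.86.
P(Y=4) = C(3,2) · p^3 · (1−p)^1
= 3 · 0.63606 · 0.14 = 0.267144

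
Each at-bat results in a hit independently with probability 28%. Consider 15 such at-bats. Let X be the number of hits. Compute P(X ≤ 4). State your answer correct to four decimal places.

X ~ Binomial(15, 0.28); P(X ≤ 4) = Σ C(15,k) p^k (1−p)^(15−k) over k:
  k=0: C(15,0)·0.28^0·0.72^15 = 0.007244
  k=1: C(15,1)·0.28^1·0.72^14 = 0.042258
  k=2: C(15,2)·0.28^2·0.72^13 = 0.115034
  k=3: C(15,3)·0.28^3·0.72^12 = 0.193854
  k=4: C(15,4)·0.28^4·0.72^11 = 0.226163
Total = 0.584554

0.5846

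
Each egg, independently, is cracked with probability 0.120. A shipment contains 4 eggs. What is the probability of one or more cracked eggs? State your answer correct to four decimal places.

0.4003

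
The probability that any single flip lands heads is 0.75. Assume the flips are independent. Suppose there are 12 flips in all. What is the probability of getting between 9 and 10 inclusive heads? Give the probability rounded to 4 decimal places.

0.4904

X ~ Binomial(12, 0.75); P(9 ≤ X ≤ 10) = Σ C(12,k) p^k (1−p)^(12−k) over k:
  k=9: C(12,9)·0.75^9·0.25^3 = 0.258104
  k=10: C(12,10)·0.75^10·0.25^2 = 0.232293
Total = 0.490397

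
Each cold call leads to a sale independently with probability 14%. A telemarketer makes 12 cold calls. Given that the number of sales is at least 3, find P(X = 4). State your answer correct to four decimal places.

X ~ Binomial(12, 0.14). Want P(X=4 | X≥3) = P(X=4) / P(X≥3).
P(X=4) = C(12,4)·0.14^4·0.86^8 = 0.056899
P(X≥3) = 1 − 0.163675 − 0.319737 − 0.286276 = 0.230313
Ratio = 0.056899 / 0.230313 = 0.247051

0.2471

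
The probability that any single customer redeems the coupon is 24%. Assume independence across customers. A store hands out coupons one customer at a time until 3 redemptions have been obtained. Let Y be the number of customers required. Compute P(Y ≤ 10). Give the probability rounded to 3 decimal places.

Finishing within 10 customers ⇔ at least 3 successes in the first 10. With X ~ Binomial(10, 0.24), P(Y ≤ 10) = 1 − P(X ≤ 2).
  k=0: C(10,0)·0.24^0·0.76^10 = 0.06429
  k=1: C(10,1)·0.24^1·0.76^9 = 0.20302
  k=2: C(10,2)·0.24^2·0.76^8 = 0.28850
1 − 0.55581 = 0.44419

0.444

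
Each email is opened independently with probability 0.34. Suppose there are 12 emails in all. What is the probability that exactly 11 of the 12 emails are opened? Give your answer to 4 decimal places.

X ~ Binomial(n=12, p=0.34).
P(X=11) = C(12,11) · p^11 · (1−p)^1
= 12 · 7.0189e-06 · 0.66 = 0.000056

0.0001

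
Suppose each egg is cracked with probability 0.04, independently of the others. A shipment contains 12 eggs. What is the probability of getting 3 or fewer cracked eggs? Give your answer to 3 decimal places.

0.999

X ~ Binomial(12, 0.04); P(X ≤ 3) = Σ C(12,k) p^k (1−p)^(12−k) over k:
  k=0: C(12,0)·0.04^0·0.96^12 = 0.61271
  k=1: C(12,1)·0.04^1·0.96^11 = 0.30635
  k=2: C(12,2)·0.04^2·0.96^10 = 0.07021
  k=3: C(12,3)·0.04^3·0.96^9 = 0.00975
Total = 0.99902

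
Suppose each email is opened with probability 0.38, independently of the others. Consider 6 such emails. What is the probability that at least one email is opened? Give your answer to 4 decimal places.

P(at least one) = 1 − P(none) = 1 − (1 − 0.38)^6
= 1 − 0.056800 = 0.943200

0.9432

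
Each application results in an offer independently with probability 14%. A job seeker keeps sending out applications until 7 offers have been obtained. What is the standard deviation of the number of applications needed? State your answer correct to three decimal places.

17.525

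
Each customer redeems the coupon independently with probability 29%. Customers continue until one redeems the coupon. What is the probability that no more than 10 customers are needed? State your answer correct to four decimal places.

Y = number of customers to the first success; geometric, p = 0.29.
P(Y ≤ 10) = 1 − (1−p)^10 = 1 − 0.032552 = 0.967448

0.9674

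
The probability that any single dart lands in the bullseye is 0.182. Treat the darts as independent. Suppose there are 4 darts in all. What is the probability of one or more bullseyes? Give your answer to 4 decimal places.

0.5523

P(at least one) = 1 − P(none) = 1 − (1 − 0.182)^4
= 1 − 0.447727 = 0.552273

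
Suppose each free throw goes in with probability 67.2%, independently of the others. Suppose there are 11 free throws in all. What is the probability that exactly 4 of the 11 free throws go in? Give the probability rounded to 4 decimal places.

X ~ Binomial(n=11, p=0.672).
P(X=4) = C(11,4) · p^4 · (1−p)^7
= 330 · 0.20393 · 0.00040843 = 0.027486

0.0275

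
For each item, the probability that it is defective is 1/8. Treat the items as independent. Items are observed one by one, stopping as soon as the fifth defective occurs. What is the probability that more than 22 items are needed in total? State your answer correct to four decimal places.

0.8687

Needing more than 22 items ⇔ fewer than 5 successes in the first 22. With X ~ Binomial(22, 0.125), P(Y > 22) = P(X ≤ 4).
  k=0: C(22,0)·0.125^0·0.875^22 = 0.052988
  k=1: C(22,1)·0.125^1·0.875^21 = 0.166534
  k=2: C(22,2)·0.125^2·0.875^20 = 0.249800
  k=3: C(22,3)·0.125^3·0.875^19 = 0.237905
  k=4: C(22,4)·0.125^4·0.875^18 = 0.161436
P(X ≤ 4) = 0.868663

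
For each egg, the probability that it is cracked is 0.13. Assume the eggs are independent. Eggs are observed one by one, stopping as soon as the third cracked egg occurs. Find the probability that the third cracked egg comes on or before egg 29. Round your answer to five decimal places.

0.74627

Finishing within 29 eggs ⇔ at least 3 successes in the first 29. With X ~ Binomial(29, 0.13), P(Y ≤ 29) = 1 − P(X ≤ 2).
  k=0: C(29,0)·0.13^0·0.87^29 = 0.0176221
  k=1: C(29,1)·0.13^1·0.87^28 = 0.0763626
  k=2: C(29,2)·0.13^2·0.87^27 = 0.1597469
1 − 0.2537316 = 0.7462684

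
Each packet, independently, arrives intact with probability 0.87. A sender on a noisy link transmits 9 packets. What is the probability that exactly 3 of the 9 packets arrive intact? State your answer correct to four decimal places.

0.0003

X ~ Binomial(n=9, p=0.87).
P(X=3) = C(9,3) · p^3 · (1−p)^6
= 84 · 0.6585 · 4.8268e-06 = 0.000267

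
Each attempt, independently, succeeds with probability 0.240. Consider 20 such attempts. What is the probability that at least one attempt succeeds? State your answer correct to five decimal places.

P(at least one) = 1 − P(none) = 1 − (1 − 0.24)^20
= 1 − 0.0041331 = 0.9958669

0.99587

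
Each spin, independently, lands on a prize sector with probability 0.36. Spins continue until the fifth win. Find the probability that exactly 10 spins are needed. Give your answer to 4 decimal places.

Y = trial on which the fifth success occurs; negative binomial, r=5, p=0.36.
P(Y=10) = C(9,4) · p^5 · (1−p)^5
= 126 · 0.0060466 · 0.10737 = 0.081806

0.0818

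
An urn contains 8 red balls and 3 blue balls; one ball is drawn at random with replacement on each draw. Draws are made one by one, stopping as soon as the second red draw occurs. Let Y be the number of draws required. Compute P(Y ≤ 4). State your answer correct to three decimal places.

0.935

Finishing within 4 draws ⇔ at least 2 successes in the first 4. With X ~ Binomial(4, 0.727273), P(Y ≤ 4) = 1 − P(X ≤ 1).
  k=0: C(4,0)·0.727273^0·0.272727^4 = 0.00553
  k=1: C(4,1)·0.727273^1·0.272727^3 = 0.05901
1 − 0.06454 = 0.93546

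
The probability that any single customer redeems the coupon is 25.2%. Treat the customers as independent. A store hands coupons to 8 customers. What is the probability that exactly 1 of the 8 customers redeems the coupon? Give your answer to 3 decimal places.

X ~ Binomial(n=8, p=0.252).
P(X=1) = C(8,1) · p^1 · (1−p)^7
= 8 · 0.252 · 0.13101 = 0.26412

0.264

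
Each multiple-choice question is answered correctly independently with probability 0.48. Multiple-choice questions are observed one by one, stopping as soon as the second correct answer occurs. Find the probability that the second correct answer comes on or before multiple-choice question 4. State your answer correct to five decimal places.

0.65692

Finishing within 4 multiple-choice questions ⇔ at least 2 successes in the first 4. With X ~ Binomial(4, 0.48), P(Y ≤ 4) = 1 − P(X ≤ 1).
  k=0: C(4,0)·0.48^0·0.52^4 = 0.0731162
  k=1: C(4,1)·0.48^1·0.52^3 = 0.2699674
1 − 0.3430835 = 0.6569165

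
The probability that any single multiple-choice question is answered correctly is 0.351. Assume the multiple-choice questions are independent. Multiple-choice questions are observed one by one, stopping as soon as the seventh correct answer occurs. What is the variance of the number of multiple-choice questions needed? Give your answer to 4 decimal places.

Y = total multiple-choice questions until the seventh success; negative binomial with r=7, p=0.351.
Var(Y) = r(1−p)/p² = 7·0.649 / 0.351² = 36.874701

36.8747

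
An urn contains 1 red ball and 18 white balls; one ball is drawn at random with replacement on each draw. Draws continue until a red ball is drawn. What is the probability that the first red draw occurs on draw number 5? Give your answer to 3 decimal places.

Geometric (trials to first success), p = 0.052632.
P(Y = 5) = (1−p)^4 · p = 0.80552 · 0.052632 = 0.04240

0.042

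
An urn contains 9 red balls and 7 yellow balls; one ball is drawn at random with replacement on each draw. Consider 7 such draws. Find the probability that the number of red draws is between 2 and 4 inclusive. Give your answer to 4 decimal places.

X ~ Binomial(7, 0.5625); P(2 ≤ X ≤ 4) = Σ C(7,k) p^k (1−p)^(7−k) over k:
  k=2: C(7,2)·0.5625^2·0.4375^5 = 0.106501
  k=3: C(7,3)·0.5625^3·0.4375^4 = 0.228217
  k=4: C(7,4)·0.5625^4·0.4375^3 = 0.293422
Total = 0.628140

0.6281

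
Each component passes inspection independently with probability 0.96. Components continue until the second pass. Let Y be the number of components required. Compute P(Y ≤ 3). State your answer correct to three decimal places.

0.995

Finishing within 3 components ⇔ at least 2 successes in the first 3. With X ~ Binomial(3, 0.96), P(Y ≤ 3) = 1 − P(X ≤ 1).
  k=0: C(3,0)·0.96^0·0.04^3 = 0.00006
  k=1: C(3,1)·0.96^1·0.04^2 = 0.00461
1 − 0.00467 = 0.99533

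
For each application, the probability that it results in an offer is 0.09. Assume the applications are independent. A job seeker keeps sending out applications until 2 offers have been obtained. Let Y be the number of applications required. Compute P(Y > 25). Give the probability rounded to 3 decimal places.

0.329

Needing more than 25 applications ⇔ fewer than 2 successes in the first 25. With X ~ Binomial(25, 0.09), P(Y > 25) = P(X ≤ 1).
  k=0: C(25,0)·0.09^0·0.91^25 = 0.09463
  k=1: C(25,1)·0.09^1·0.91^24 = 0.23398
P(X ≤ 1) = 0.32861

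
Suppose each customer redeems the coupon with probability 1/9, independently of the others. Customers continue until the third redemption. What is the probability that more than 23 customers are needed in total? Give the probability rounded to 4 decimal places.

0.5214

Needing more than 23 customers ⇔ fewer than 3 successes in the first 23. With X ~ Binomial(23, 0.111111), P(Y > 23) = P(X ≤ 2).
  k=0: C(23,0)·0.111111^0·0.888889^23 = 0.066603
  k=1: C(23,1)·0.111111^1·0.888889^22 = 0.191483
  k=2: C(23,2)·0.111111^2·0.888889^21 = 0.263289
P(X ≤ 2) = 0.521374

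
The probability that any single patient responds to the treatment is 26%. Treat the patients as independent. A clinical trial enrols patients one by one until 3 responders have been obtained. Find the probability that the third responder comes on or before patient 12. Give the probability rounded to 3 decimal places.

Finishing within 12 patients ⇔ at least 3 successes in the first 12. With X ~ Binomial(12, 0.26), P(Y ≤ 12) = 1 − P(X ≤ 2).
  k=0: C(12,0)·0.26^0·0.74^12 = 0.02696
  k=1: C(12,1)·0.26^1·0.74^11 = 0.11369
  k=2: C(12,2)·0.26^2·0.74^10 = 0.21969
1 − 0.36034 = 0.63966

0.640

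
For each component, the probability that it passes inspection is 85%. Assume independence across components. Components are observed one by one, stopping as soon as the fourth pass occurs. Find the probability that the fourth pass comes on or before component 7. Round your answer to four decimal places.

0.9879

Finishing within 7 components ⇔ at least 4 successes in the first 7. With X ~ Binomial(7, 0.85), P(Y ≤ 7) = 1 − P(X ≤ 3).
  k=0: C(7,0)·0.85^0·0.15^7 = 0.000002
  k=1: C(7,1)·0.85^1·0.15^6 = 0.000068
  k=2: C(7,2)·0.85^2·0.15^5 = 0.001152
  k=3: C(7,3)·0.85^3·0.15^4 = 0.010882
1 − 0.012103 = 0.987897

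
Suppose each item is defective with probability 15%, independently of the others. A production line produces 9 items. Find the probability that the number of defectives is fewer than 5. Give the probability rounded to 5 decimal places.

0.99437

X ~ Binomial(9, 0.15); P(X ≤ 4) = Σ C(9,k) p^k (1−p)^(9−k) over k:
  k=0: C(9,0)·0.15^0·0.85^9 = 0.2316169
  k=1: C(9,1)·0.15^1·0.85^8 = 0.3678622
  k=2: C(9,2)·0.15^2·0.85^7 = 0.2596674
  k=3: C(9,3)·0.15^3·0.85^6 = 0.1069219
  k=4: C(9,4)·0.15^4·0.85^5 = 0.0283029
Total = 0.9943713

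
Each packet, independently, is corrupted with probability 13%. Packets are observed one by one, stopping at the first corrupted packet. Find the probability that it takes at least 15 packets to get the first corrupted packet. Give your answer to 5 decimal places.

0.14232

Y = number of packets to the first success; geometric, p = 0.13.
P(Y > 14) = P(first 14 all fail) = (1−p)^14 = 0.1423212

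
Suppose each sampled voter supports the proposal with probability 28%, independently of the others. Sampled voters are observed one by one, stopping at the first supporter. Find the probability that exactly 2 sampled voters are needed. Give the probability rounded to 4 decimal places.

Geometric (trials to first success), p = 0.28.
P(Y = 2) = (1−p)^1 · p = 0.72 · 0.28 = 0.201600

0.2016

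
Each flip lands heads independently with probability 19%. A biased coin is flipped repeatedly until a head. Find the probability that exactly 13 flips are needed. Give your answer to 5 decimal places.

0.01516

Geometric (trials to first success), p = 0.19.
P(Y = 13) = (1−p)^12 · p = 0.079766 · 0.19 = 0.0151556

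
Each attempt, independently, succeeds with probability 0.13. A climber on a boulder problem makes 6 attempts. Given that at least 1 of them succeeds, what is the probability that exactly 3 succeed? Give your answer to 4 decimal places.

X ~ Binomial(6, 0.13). Want P(X=3 | X≥1) = P(X=3) / P(X≥1).
P(X=3) = C(6,3)·0.13^3·0.87^3 = 0.028935
P(X≥1) = 1 − 0.433626 = 0.566374
Ratio = 0.028935 / 0.566374 = 0.051088

0.0511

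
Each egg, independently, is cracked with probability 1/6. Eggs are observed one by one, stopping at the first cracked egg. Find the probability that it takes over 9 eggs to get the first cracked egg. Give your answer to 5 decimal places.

Y = number of eggs to the first success; geometric, p = 0.166667.
P(Y > 9) = P(first 9 all fail) = (1−p)^9 = 0.1938067

0.19381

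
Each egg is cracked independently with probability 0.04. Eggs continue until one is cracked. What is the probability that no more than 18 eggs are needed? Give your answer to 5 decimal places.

Y = number of eggs to the first success; geometric, p = 0.04.
P(Y ≤ 18) = 1 − (1−p)^18 = 1 − 0.4796033 = 0.5203967

0.52040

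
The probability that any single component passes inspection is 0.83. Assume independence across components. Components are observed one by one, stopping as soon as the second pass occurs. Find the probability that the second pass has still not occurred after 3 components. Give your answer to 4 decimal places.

0.0769

Needing more than 3 components ⇔ fewer than 2 successes in the first 3. With X ~ Binomial(3, 0.83), P(Y > 3) = P(X ≤ 1).
  k=0: C(3,0)·0.83^0·0.17^3 = 0.004913
  k=1: C(3,1)·0.83^1·0.17^2 = 0.071961
P(X ≤ 1) = 0.076874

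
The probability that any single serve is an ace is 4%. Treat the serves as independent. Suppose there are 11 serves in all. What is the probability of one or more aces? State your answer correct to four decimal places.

P(at least one) = 1 − P(none) = 1 − (1 − 0.04)^11
= 1 − 0.638239 = 0.361761

0.3618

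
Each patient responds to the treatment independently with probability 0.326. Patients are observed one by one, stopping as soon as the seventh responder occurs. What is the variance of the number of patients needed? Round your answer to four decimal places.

44.3938

Y = total patients until the seventh success; negative binomial with r=7, p=0.326.
Var(Y) = r(1−p)/p² = 7·0.674 / 0.326² = 44.393842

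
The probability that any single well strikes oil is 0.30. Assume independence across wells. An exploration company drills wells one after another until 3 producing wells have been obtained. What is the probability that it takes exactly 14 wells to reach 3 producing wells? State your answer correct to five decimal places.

0.04164

Y = trial on which the third success occurs; negative binomial, r=3, p=0.30.
P(Y=14) = C(13,2) · p^3 · (1−p)^11
= 78 · 0.027 · 0.019773 = 0.0416425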